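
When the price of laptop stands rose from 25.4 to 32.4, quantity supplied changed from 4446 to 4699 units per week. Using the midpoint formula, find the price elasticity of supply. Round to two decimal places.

%Δq = (4699 − 4446)/[(4446 + 4699)/2] = 253/4572.5 ≈ 0.0553.
%Δp = (32.4 − 25.4)/[(25.4 + 32.4)/2] = 7/28.9 ≈ 0.2422.
Arc elasticity E = %Δq/%Δp ≈ 0.0553/0.2422 ≈ 0.23.
|E| < 1: supply is inelastic over this range.

0.23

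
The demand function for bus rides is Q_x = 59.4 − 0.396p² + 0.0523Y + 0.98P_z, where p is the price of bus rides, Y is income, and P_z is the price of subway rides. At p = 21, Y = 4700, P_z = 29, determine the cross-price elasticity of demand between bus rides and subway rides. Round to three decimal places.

0.179

Evaluating quantity at (p, Y, P_z) gives Q_x = 59.4 − 0.396(21)² + 0.0523(4700) + 0.98(29) = 59.4 − 174.636 + 245.81 + 28.42 = 158.994.
∂Q_x/∂P_z = +0.98, so E_xy = 0.98·(29/158.994) ≈ 0.179.
E_xy > 0: the goods are substitutes.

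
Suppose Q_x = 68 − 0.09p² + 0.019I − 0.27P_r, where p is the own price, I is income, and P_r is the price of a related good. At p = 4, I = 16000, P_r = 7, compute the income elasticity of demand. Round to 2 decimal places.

At the given point, Q_x = 68 − 0.09(4)² + 0.019(16000) − 0.27(7) = 68 − 1.44 + 304 − 1.89 = 368.67.
∂Q_x/∂I = +0.019, so E_I = 0.019·(16000/368.67) ≈ 0.82.
E_I ∈ (0,1): normal good (necessity).

0.82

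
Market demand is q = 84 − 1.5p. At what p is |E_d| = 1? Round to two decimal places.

For linear demand q = a − bp, E = −bp/(a − bp). |E| = 1 ⇒ bp = a − bp ⇒ p = a/(2b).
p = 84/(2·1.5) = 28.00.

28.00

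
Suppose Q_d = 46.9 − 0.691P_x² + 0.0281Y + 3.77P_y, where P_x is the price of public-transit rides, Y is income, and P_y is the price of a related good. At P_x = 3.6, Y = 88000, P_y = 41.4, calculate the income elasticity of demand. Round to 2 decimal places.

0.93

At the given point, Q_d = 46.9 − 0.691(3.6)² + 0.0281(88000) + 3.77(41.4) = 46.9 − 8.9554 + 2472.8 + 156.078 = 2666.8226.
∂Q_d/∂Y = +0.0281, so E_I = 0.0281·(88000/2666.8226) ≈ 0.93.
E_I ∈ (0,1): normal good (necessity).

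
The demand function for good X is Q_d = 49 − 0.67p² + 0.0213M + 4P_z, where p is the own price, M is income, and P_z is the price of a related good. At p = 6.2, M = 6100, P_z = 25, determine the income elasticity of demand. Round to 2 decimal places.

0.51

First evaluate Q_d: 49 − 0.67(6.2)² + 0.0213(6100) + 4(25) = 49 − 25.7548 + 129.93 + 100 = 253.1752.
∂Q_d/∂M = +0.0213, so E_I = 0.0213·(6100/253.1752) ≈ 0.51.
E_I ∈ (0,1): normal good (necessity).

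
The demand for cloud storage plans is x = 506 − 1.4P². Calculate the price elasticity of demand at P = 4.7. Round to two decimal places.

-0.13

At P = 4.7, x = 475.074.
dx/dP = −2·1.4·P = −13.16.
Point elasticity E = (dx/dP)·(P/x) = -13.16 × 4.7/475.074 ≈ -0.13.
|E| < 1, so demand is inelastic at this price.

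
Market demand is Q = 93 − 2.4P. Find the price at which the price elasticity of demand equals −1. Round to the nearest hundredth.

19.38

For linear demand Q = a − bP, E = −bP/(a − bP). |E| = 1 ⇒ bP = a − bP ⇒ P = a/(2b).
P = 93/(2·2.4) ≈ 19.38.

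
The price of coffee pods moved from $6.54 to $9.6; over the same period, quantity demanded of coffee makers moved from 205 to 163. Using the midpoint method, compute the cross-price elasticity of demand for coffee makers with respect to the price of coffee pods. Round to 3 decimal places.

-0.602

%ΔQ_x = (163 − 205)/[(205+163)/2] = -42/184 ≈ -0.2283.
%ΔP_y = (9.6 − 6.54)/[(6.54+9.6)/2] ≈ 0.3792.
E_xy = -0.2283/0.3792 ≈ -0.602.
E_xy < 0, so coffee makers and coffee pods are complements.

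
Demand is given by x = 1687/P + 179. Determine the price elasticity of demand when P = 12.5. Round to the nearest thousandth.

At P = 12.5, x = 313.96.
dx/dP = −1687/P² = −10.7968.
Point elasticity E = (dx/dP)·(P/x) = -10.7968 × 12.5/313.96 ≈ -0.430.
|E| < 1, so demand is inelastic at this price.

-0.430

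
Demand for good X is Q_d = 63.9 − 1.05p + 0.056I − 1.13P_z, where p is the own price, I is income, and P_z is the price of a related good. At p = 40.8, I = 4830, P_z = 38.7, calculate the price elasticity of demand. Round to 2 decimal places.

Evaluating quantity at (p, I, P_z) gives Q_d = 63.9 − 1.05(40.8) + 0.056(4830) − 1.13(38.7) = 63.9 − 42.84 + 270.48 − 43.731 = 247.809.
∂Q_d/∂p = −1.05, so E_p = (−1.05)·(40.8/247.809) ≈ -0.17.
|E_p| < 1: demand is inelastic.

-0.17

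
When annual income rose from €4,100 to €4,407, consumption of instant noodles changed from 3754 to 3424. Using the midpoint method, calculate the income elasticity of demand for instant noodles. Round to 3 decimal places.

-1.274

%ΔQ = (3424 − 3754)/[(3754+3424)/2] = -330/3589 ≈ -0.0919.
%ΔI = (4,407 − 4,100)/[(4,100+4,407)/2] = 307/4253.5 ≈ 0.0722.
E_I = %ΔQ/%ΔI ≈ -1.274.
E_I < 0: inferior good.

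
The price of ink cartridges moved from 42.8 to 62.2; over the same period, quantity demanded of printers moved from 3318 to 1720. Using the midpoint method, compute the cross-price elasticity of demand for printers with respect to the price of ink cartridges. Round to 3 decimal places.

-1.717

%ΔQ_x = (1720 − 3318)/[(3318+1720)/2] = -1598/2519 ≈ -0.6344.
%ΔP_y = (62.2 − 42.8)/[(42.8+62.2)/2] ≈ 0.3695.
E_xy = -0.6344/0.3695 ≈ -1.717.
E_xy < 0, so printers and ink cartridges are complements.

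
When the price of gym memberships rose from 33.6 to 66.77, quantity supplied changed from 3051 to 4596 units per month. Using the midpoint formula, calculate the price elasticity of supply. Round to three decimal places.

%Δq = (4596 − 3051)/[(3051 + 4596)/2] = 1545/3823.5 ≈ 0.4041.
%ΔP = (66.77 − 33.6)/[(33.6 + 66.77)/2] = 33.17/50.185 ≈ 0.6610.
Arc elasticity E = %Δq/%ΔP ≈ 0.4041/0.6610 ≈ 0.611.
|E| < 1: supply is inelastic over this range.

0.611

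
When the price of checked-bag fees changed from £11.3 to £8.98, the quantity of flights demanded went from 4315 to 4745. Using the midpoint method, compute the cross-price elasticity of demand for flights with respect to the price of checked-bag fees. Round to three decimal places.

%ΔQ_x = (4745 − 4315)/[(4315+4745)/2] = 430/4530 ≈ 0.0949.
%ΔP_y = (8.98 − 11.3)/[(11.3+8.98)/2] ≈ -0.2288.
E_xy = 0.0949/-0.2288 ≈ -0.415.
E_xy < 0, so flights and checked-bag fees are complements.

-0.415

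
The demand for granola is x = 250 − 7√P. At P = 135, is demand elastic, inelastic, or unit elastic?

inelastic

At P = 135, x = 168.6673.
dx/dP = −7/(2√P) = −7/(2·11.619).
Point elasticity E = (dx/dP)·(P/x) = -0.3012 × 135/168.6673 ≈ -0.241.
|E| ≈ 0.241 < 1, so demand is inelastic.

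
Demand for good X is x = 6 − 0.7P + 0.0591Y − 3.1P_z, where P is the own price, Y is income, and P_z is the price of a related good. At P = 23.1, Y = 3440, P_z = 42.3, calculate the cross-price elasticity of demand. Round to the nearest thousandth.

-2.115

Evaluating quantity at (P, Y, P_z) gives x = 6 − 0.7(23.1) + 0.0591(3440) − 3.1(42.3) = 6 − 16.17 + 203.304 − 131.13 = 62.004.
∂x/∂P_z = −3.1, so E_xy = -3.1·(42.3/62.004) ≈ -2.115.
E_xy < 0: the goods are complements.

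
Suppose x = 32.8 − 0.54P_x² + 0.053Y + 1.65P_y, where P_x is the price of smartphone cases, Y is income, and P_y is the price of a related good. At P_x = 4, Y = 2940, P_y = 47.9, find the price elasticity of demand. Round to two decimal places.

-0.07

At the given point, x = 32.8 − 0.54(4)² + 0.053(2940) + 1.65(47.9) = 32.8 − 8.64 + 155.82 + 79.035 = 259.015.
∂x/∂P_x = −2·0.54·P_x = -4.32, so E_p = -4.32·(4/259.015) ≈ -0.07.
|E_p| < 1: demand is inelastic.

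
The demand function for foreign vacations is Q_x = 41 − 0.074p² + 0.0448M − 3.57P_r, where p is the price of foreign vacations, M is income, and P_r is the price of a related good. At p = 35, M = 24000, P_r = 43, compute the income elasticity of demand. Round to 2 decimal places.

1.23

At the given point, Q_x = 41 − 0.074(35)² + 0.0448(24000) − 3.57(43) = 41 − 90.65 + 1075.2 − 153.51 = 872.04.
∂Q_x/∂M = +0.0448, so E_I = 0.0448·(24000/872.04) ≈ 1.23.
E_I > 1: normal good (luxury).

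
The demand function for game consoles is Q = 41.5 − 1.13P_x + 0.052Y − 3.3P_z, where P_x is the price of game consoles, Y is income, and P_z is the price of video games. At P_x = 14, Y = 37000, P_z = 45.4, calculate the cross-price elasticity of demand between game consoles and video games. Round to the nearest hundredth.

-0.08

First evaluate Q: 41.5 − 1.13(14) + 0.052(37000) − 3.3(45.4) = 41.5 − 15.82 + 1924 − 149.82 = 1799.86.
∂Q/∂P_z = −3.3, so E_xy = -3.3·(45.4/1799.86) ≈ -0.08.
E_xy < 0: the goods are complements.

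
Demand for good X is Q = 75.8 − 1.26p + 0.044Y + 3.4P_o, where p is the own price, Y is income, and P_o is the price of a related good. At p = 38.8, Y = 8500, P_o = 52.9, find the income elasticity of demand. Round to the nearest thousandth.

First evaluate Q: 75.8 − 1.26(38.8) + 0.044(8500) + 3.4(52.9) = 75.8 − 48.888 + 374 + 179.86 = 580.772.
∂Q/∂Y = +0.044, so E_I = 0.044·(8500/580.772) ≈ 0.644.
E_I ∈ (0,1): normal good (necessity).

0.644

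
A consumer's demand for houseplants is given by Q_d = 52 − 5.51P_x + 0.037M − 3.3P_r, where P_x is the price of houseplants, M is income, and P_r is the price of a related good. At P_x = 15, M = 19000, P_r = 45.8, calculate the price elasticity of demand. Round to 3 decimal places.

Substituting, Q_d = 52 − 5.51(15) + 0.037(19000) − 3.3(45.8) = 52 − 82.65 + 703 − 151.14 = 521.21.
∂Q_d/∂P_x = −5.51, so E_p = (−5.51)·(15/521.21) ≈ -0.159.
|E_p| < 1: demand is inelastic.

-0.159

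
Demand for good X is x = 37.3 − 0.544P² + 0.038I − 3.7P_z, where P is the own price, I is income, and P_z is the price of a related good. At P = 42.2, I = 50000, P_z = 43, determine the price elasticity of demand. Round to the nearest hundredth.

-2.39

Substituting, x = 37.3 − 0.544(42.2)² + 0.038(50000) − 3.7(43) = 37.3 − 968.777 + 1900 − 159.1 = 809.423.
∂x/∂P = −2·0.544·P = -45.9136, so E_p = -45.9136·(42.2/809.423) ≈ -2.39.
|E_p| > 1: demand is elastic.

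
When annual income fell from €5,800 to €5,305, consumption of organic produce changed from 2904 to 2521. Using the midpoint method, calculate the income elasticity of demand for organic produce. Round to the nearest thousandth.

%ΔQ = (2521 − 2904)/[(2904+2521)/2] = -383/2712.5 ≈ -0.1412.
%ΔI = (5,305 − 5,800)/[(5,800+5,305)/2] = -495/5552.5 ≈ -0.0891.
E_I = %ΔQ/%ΔI ≈ 1.584.
E_I > 1: normal good (luxury).

1.584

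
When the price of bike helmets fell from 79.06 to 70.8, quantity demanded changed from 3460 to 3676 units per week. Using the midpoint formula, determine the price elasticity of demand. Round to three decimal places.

-0.549

%Δq = (3676 − 3460)/[(3460 + 3676)/2] = 216/3568 ≈ 0.0605.
%ΔP = (70.8 − 79.06)/[(79.06 + 70.8)/2] = -8.26/74.93 ≈ -0.1102.
Arc elasticity E = %Δq/%ΔP ≈ 0.0605/-0.1102 ≈ -0.549.
|E| < 1: demand is inelastic over this range.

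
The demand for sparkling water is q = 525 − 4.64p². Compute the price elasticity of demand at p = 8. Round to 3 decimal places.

At p = 8, q = 228.04.
dq/dp = −2·4.64·p = −74.24.
Point elasticity E = (dq/dp)·(p/q) = -74.24 × 8/228.04 ≈ -2.604.
|E| > 1, so demand is elastic at this price.

-2.604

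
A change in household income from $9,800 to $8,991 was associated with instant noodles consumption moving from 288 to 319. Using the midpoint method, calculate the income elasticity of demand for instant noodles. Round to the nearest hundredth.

-1.19

%ΔQ = (319 − 288)/[(288+319)/2] = 31/303.5 ≈ 0.1021.
%ΔI = (8,991 − 9,800)/[(9,800+8,991)/2] = -809/9395.5 ≈ -0.0861.
E_I = %ΔQ/%ΔI ≈ -1.19.
E_I < 0: inferior good.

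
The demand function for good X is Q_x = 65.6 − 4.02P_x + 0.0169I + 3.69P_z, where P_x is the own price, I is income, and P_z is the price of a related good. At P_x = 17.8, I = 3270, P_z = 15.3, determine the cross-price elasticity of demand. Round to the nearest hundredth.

First evaluate Q_x: 65.6 − 4.02(17.8) + 0.0169(3270) + 3.69(15.3) = 65.6 − 71.556 + 55.263 + 56.457 = 105.764.
∂Q_x/∂P_z = +3.69, so E_xy = 3.69·(15.3/105.764) ≈ 0.53.
E_xy > 0: the goods are substitutes.

0.53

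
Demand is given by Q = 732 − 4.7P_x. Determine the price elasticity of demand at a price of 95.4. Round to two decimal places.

At P_x = 95.4, Q = 283.62.
dQ/dP_x = −4.7.
Point elasticity E = (dQ/dP_x)·(P_x/Q) = -4.7 × 95.4/283.62 ≈ -1.58.
|E| > 1, so demand is elastic at this price.

-1.58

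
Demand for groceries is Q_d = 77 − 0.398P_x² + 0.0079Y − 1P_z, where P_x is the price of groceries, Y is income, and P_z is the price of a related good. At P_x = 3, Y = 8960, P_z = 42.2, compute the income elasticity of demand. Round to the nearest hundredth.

0.69

Evaluating quantity at (P_x, Y, P_z) gives Q_d = 77 − 0.398(3)² + 0.0079(8960) − 1(42.2) = 77 − 3.582 + 70.784 − 42.2 = 102.002.
∂Q_d/∂Y = +0.0079, so E_I = 0.0079·(8960/102.002) ≈ 0.69.
E_I ∈ (0,1): normal good (necessity).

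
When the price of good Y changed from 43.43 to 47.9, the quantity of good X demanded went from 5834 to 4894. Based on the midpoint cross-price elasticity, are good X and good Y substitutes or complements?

%ΔQ_x = (4894 − 5834)/[(5834+4894)/2] = -940/5364 ≈ -0.1752.
%ΔP_y = (47.9 − 43.43)/[(43.43+47.9)/2] ≈ 0.0979.
E_xy = -0.1752/0.0979 ≈ -1.790.
E_xy < 0, so the goods are complements.

complements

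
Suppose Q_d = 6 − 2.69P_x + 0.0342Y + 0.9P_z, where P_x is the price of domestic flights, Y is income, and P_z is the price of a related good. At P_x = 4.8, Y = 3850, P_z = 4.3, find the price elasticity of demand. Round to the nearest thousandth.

-0.100

Substituting, Q_d = 6 − 2.69(4.8) + 0.0342(3850) + 0.9(4.3) = 6 − 12.912 + 131.67 + 3.87 = 128.628.
∂Q_d/∂P_x = −2.69, so E_p = (−2.69)·(4.8/128.628) ≈ -0.100.
|E_p| < 1: demand is inelastic.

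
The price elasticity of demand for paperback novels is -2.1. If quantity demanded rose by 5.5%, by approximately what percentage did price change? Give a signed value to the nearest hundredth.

%ΔQ ≈ E × %ΔP ⇒ %ΔP = %ΔQ / E = (5.5%)/(-2.1) ≈ -2.62%.

-2.62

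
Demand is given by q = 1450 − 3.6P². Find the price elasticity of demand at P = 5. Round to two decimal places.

-0.13

At P = 5, q = 1360.
dq/dP = −2·3.6·P = −36.
Point elasticity E = (dq/dP)·(P/q) = -36 × 5/1360 ≈ -0.13.
|E| < 1, so demand is inelastic at this price.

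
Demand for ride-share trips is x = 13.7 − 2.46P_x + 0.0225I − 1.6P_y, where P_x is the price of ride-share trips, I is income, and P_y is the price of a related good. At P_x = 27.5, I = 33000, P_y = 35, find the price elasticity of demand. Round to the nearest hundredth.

-0.11

Evaluating quantity at (P_x, I, P_y) gives x = 13.7 − 2.46(27.5) + 0.0225(33000) − 1.6(35) = 13.7 − 67.65 + 742.5 − 56 = 632.55.
∂x/∂P_x = −2.46, so E_p = (−2.46)·(27.5/632.55) ≈ -0.11.
|E_p| < 1: demand is inelastic.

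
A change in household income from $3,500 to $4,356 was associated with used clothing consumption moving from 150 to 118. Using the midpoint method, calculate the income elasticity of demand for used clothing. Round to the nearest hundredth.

-1.10

%ΔQ = (118 − 150)/[(150+118)/2] = -32/134 ≈ -0.2388.
%ΔI = (4,356 − 3,500)/[(3,500+4,356)/2] = 856/3928 ≈ 0.2179.
E_I = %ΔQ/%ΔI ≈ -1.10.
E_I < 0: inferior good.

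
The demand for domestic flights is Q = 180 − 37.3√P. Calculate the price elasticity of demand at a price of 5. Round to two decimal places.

At P = 5, Q = 96.5947.
dQ/dP = −37.3/(2√P) = −37.3/(2·2.2361).
Point elasticity E = (dQ/dP)·(P/Q) = -8.3405 × 5/96.5947 ≈ -0.43.
|E| < 1, so demand is inelastic at this price.

-0.43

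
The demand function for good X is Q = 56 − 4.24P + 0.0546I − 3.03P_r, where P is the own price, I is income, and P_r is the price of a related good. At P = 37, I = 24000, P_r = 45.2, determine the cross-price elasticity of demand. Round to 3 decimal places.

Substituting, Q = 56 − 4.24(37) + 0.0546(24000) − 3.03(45.2) = 56 − 156.88 + 1310.4 − 136.956 = 1072.564.
∂Q/∂P_r = −3.03, so E_xy = -3.03·(45.2/1072.564) ≈ -0.128.
E_xy < 0: the goods are complements.

-0.128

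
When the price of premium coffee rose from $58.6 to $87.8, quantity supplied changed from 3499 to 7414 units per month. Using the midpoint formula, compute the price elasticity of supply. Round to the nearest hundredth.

1.80

%Δq = (7414 − 3499)/[(3499 + 7414)/2] = 3915/5456.5 ≈ 0.7175.
%Δp = (87.8 − 58.6)/[(58.6 + 87.8)/2] = 29.2/73.2 ≈ 0.3989.
Arc elasticity E = %Δq/%Δp ≈ 0.7175/0.3989 ≈ 1.80.
|E| > 1: supply is elastic over this range.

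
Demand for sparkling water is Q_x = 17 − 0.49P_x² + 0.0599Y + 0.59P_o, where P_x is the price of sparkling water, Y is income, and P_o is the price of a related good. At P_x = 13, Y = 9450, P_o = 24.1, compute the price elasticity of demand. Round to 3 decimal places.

Evaluating quantity at (P_x, Y, P_o) gives Q_x = 17 − 0.49(13)² + 0.0599(9450) + 0.59(24.1) = 17 − 82.81 + 566.055 + 14.219 = 514.464.
∂Q_x/∂P_x = −2·0.49·P_x = -12.74, so E_p = -12.74·(13/514.464) ≈ -0.322.
|E_p| < 1: demand is inelastic.

-0.322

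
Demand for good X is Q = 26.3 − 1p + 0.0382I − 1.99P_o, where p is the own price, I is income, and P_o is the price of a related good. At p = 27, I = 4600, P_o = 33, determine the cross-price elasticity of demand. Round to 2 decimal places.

-0.60

Q = 26.3 − 1(27) + 0.0382(4600) − 1.99(33) = 26.3 − 27 + 175.72 − 65.67 = 109.35.
∂Q/∂P_o = −1.99, so E_xy = -1.99·(33/109.35) ≈ -0.60.
E_xy < 0: the goods are complements.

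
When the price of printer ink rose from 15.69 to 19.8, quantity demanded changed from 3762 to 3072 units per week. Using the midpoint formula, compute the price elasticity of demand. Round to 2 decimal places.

%Δq = (3072 − 3762)/[(3762 + 3072)/2] = -690/3417 ≈ -0.2019.
%Δp = (19.8 − 15.69)/[(15.69 + 19.8)/2] = 4.11/17.745 ≈ 0.2316.
Arc elasticity E = %Δq/%Δp ≈ -0.2019/0.2316 ≈ -0.87.
|E| < 1: demand is inelastic over this range.

-0.87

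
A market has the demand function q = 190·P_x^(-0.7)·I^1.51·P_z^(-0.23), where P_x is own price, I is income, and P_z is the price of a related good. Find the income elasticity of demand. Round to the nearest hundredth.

1.51

For a Cobb–Douglas (constant-elasticity) form q = A·I^α·…, the elasticity with respect to I equals the exponent α at every point.
Here the exponent on I is 1.51, so the income elasticity of demand is 1.51.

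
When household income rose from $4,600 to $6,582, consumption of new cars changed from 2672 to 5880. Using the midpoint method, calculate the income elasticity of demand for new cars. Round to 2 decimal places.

2.12

%ΔQ = (5880 − 2672)/[(2672+5880)/2] = 3208/4276 ≈ 0.7502.
%ΔM = (6,582 − 4,600)/[(4,600+6,582)/2] = 1982/5591 ≈ 0.3545.
E_I = %ΔQ/%ΔM ≈ 2.12.
E_I > 1: normal good (luxury).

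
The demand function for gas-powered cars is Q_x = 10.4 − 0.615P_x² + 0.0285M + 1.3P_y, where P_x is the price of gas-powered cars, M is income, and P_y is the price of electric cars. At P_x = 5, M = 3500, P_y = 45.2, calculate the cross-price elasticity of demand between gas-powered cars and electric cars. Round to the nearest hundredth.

0.38

Q_x = 10.4 − 0.615(5)² + 0.0285(3500) + 1.3(45.2) = 10.4 − 15.375 + 99.75 + 58.76 = 153.535.
∂Q_x/∂P_y = +1.3, so E_xy = 1.3·(45.2/153.535) ≈ 0.38.
E_xy > 0: the goods are substitutes.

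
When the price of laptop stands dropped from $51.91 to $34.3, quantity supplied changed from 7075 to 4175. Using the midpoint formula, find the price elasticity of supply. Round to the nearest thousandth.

1.262

%Δq = (4175 − 7075)/[(7075 + 4175)/2] = -2900/5625 ≈ -0.5156.
%Δp = (34.3 − 51.91)/[(51.91 + 34.3)/2] = -17.61/43.105 ≈ -0.4085.
Arc elasticity E = %Δq/%Δp ≈ -0.5156/-0.4085 ≈ 1.262.
|E| > 1: supply is elastic over this range.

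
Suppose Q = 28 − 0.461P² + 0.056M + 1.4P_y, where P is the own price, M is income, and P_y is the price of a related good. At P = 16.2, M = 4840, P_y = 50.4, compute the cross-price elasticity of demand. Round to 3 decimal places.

0.284

Evaluating quantity at (P, M, P_y) gives Q = 28 − 0.461(16.2)² + 0.056(4840) + 1.4(50.4) = 28 − 120.9848 + 271.04 + 70.56 = 248.6152.
∂Q/∂P_y = +1.4, so E_xy = 1.4·(50.4/248.6152) ≈ 0.284.
E_xy > 0: the goods are substitutes.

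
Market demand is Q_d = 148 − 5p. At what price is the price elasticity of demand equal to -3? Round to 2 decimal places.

Set −bp/(a − bp) = −3 ⇒ bp = 3(a − bp) ⇒ bp(1+3) = 3·a.
p = 3·148/(5·4) = 22.20.

22.20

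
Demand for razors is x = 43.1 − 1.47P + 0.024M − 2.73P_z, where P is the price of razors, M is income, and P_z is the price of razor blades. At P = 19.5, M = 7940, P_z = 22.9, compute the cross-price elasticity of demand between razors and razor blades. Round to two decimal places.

-0.44

First evaluate x: 43.1 − 1.47(19.5) + 0.024(7940) − 2.73(22.9) = 43.1 − 28.665 + 190.56 − 62.517 = 142.478.
∂x/∂P_z = −2.73, so E_xy = -2.73·(22.9/142.478) ≈ -0.44.
E_xy < 0: the goods are complements.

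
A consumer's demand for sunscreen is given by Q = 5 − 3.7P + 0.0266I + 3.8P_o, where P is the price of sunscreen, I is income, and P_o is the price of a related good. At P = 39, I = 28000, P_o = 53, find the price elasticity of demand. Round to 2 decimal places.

-0.18

Evaluating quantity at (P, I, P_o) gives Q = 5 − 3.7(39) + 0.0266(28000) + 3.8(53) = 5 − 144.3 + 744.8 + 201.4 = 806.9.
∂Q/∂P = −3.7, so E_p = (−3.7)·(39/806.9) ≈ -0.18.
|E_p| < 1: demand is inelastic.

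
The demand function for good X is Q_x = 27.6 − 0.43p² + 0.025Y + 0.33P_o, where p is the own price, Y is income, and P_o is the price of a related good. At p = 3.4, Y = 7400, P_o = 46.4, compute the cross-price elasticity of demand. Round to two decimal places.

0.07

Evaluating quantity at (p, Y, P_o) gives Q_x = 27.6 − 0.43(3.4)² + 0.025(7400) + 0.33(46.4) = 27.6 − 4.9708 + 185 + 15.312 = 222.9412.
∂Q_x/∂P_o = +0.33, so E_xy = 0.33·(46.4/222.9412) ≈ 0.07.
E_xy > 0: the goods are substitutes.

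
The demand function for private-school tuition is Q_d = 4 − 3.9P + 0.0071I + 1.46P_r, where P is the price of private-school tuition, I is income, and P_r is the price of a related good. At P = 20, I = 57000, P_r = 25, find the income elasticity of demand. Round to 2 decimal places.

At the given point, Q_d = 4 − 3.9(20) + 0.0071(57000) + 1.46(25) = 4 − 78 + 404.7 + 36.5 = 367.2.
∂Q_d/∂I = +0.0071, so E_I = 0.0071·(57000/367.2) ≈ 1.10.
E_I > 1: normal good (luxury).

1.10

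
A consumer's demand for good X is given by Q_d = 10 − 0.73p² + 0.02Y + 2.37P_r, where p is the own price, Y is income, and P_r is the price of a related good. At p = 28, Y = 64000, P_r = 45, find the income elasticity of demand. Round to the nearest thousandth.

1.553

First evaluate Q_d: 10 − 0.73(28)² + 0.02(64000) + 2.37(45) = 10 − 572.32 + 1280 + 106.65 = 824.33.
∂Q_d/∂Y = +0.02, so E_I = 0.02·(64000/824.33) ≈ 1.553.
E_I > 1: normal good (luxury).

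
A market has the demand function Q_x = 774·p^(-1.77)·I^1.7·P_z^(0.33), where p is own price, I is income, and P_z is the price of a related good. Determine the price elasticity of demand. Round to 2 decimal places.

For a Cobb–Douglas (constant-elasticity) form Q_x = A·p^α·…, the elasticity with respect to p equals the exponent α at every point.
Here the exponent on p is -1.77, so the price elasticity of demand is -1.77.

-1.77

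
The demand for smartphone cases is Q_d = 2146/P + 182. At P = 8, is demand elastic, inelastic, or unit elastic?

inelastic

At P = 8, Q_d = 450.25.
dQ_d/dP = −2146/P² = −33.5312.
Point elasticity E = (dQ_d/dP)·(P/Q_d) = -33.5313 × 8/450.25 ≈ -0.596.
|E| ≈ 0.596 < 1, so demand is inelastic.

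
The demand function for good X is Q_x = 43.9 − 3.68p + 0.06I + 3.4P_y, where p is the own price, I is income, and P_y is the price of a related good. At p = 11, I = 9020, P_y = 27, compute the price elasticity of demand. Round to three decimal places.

First evaluate Q_x: 43.9 − 3.68(11) + 0.06(9020) + 3.4(27) = 43.9 − 40.48 + 541.2 + 91.8 = 636.42.
∂Q_x/∂p = −3.68, so E_p = (−3.68)·(11/636.42) ≈ -0.064.
|E_p| < 1: demand is inelastic.

-0.064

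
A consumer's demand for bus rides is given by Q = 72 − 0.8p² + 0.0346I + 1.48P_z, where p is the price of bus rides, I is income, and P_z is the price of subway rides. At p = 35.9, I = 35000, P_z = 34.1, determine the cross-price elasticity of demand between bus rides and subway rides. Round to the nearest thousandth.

Q = 72 − 0.8(35.9)² + 0.0346(35000) + 1.48(34.1) = 72 − 1031.048 + 1211 + 50.468 = 302.42.
∂Q/∂P_z = +1.48, so E_xy = 1.48·(34.1/302.42) ≈ 0.167.
E_xy > 0: the goods are substitutes.

0.167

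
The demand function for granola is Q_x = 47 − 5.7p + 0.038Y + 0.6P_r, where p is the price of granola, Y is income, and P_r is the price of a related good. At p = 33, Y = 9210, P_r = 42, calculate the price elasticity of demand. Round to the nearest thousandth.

Evaluating quantity at (p, Y, P_r) gives Q_x = 47 − 5.7(33) + 0.038(9210) + 0.6(42) = 47 − 188.1 + 349.98 + 25.2 = 234.08.
∂Q_x/∂p = −5.7, so E_p = (−5.7)·(33/234.08) ≈ -0.804.
|E_p| < 1: demand is inelastic.

-0.804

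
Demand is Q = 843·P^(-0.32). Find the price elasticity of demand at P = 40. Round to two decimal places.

-0.32

For a Cobb–Douglas (constant-elasticity) form Q = A·P^α·…, the elasticity with respect to P equals the exponent α at every point.
Here the exponent on P is -0.32, so the price elasticity of demand is -0.32.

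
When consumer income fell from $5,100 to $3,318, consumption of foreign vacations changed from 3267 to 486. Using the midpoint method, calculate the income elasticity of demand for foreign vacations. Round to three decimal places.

3.500

%ΔQ = (486 − 3267)/[(3267+486)/2] = -2781/1876.5 ≈ -1.4820.
%ΔI = (3,318 − 5,100)/[(5,100+3,318)/2] = -1782/4209 ≈ -0.4234.
E_I = %ΔQ/%ΔI ≈ 3.500.
E_I > 1: normal good (luxury).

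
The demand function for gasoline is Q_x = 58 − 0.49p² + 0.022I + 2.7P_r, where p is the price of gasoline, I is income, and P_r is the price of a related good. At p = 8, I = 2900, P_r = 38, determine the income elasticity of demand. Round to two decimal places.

Substituting, Q_x = 58 − 0.49(8)² + 0.022(2900) + 2.7(38) = 58 − 31.36 + 63.8 + 102.6 = 193.04.
∂Q_x/∂I = +0.022, so E_I = 0.022·(2900/193.04) ≈ 0.33.
E_I ∈ (0,1): normal good (necessity).

0.33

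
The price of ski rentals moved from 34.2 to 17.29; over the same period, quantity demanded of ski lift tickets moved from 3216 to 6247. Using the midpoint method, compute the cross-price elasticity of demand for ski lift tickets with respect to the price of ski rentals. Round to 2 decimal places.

%ΔQ_x = (6247 − 3216)/[(3216+6247)/2] = 3031/4731.5 ≈ 0.6406.
%ΔP_y = (17.29 − 34.2)/[(34.2+17.29)/2] ≈ -0.6568.
E_xy = 0.6406/-0.6568 ≈ -0.98.
E_xy < 0, so ski lift tickets and ski rentals are complements.

-0.98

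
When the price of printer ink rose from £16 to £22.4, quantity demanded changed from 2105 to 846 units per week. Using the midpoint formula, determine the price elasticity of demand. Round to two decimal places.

-2.56

%ΔQ = (846 − 2105)/[(2105 + 846)/2] = -1259/1475.5 ≈ -0.8533.
%Δp = (22.4 − 16)/[(16 + 22.4)/2] = 6.4/19.2 ≈ 0.3333.
Arc elasticity E = %ΔQ/%Δp ≈ -0.8533/0.3333 ≈ -2.56.
|E| > 1: demand is elastic over this range.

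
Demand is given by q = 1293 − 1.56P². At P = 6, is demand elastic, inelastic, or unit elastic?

At P = 6, q = 1236.84.
dq/dP = −2·1.56·P = −18.72.
Point elasticity E = (dq/dP)·(P/q) = -18.72 × 6/1236.84 ≈ -0.091.
|E| ≈ 0.091 < 1, so demand is inelastic.

inelastic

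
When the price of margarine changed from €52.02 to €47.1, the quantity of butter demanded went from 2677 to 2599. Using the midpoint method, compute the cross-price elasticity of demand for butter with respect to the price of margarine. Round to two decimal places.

0.30

%ΔQ_x = (2599 − 2677)/[(2677+2599)/2] = -78/2638 ≈ -0.0296.
%ΔP_y = (47.1 − 52.02)/[(52.02+47.1)/2] ≈ -0.0993.
E_xy = -0.0296/-0.0993 ≈ 0.30.
E_xy > 0, so butter and margarine are substitutes.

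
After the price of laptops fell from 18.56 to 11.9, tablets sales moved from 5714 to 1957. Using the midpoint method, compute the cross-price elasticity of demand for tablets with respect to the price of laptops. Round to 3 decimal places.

2.240

%ΔQ_x = (1957 − 5714)/[(5714+1957)/2] = -3757/3835.5 ≈ -0.9795.
%ΔP_y = (11.9 − 18.56)/[(18.56+11.9)/2] ≈ -0.4373.
E_xy = -0.9795/-0.4373 ≈ 2.240.
E_xy > 0, so tablets and laptops are substitutes.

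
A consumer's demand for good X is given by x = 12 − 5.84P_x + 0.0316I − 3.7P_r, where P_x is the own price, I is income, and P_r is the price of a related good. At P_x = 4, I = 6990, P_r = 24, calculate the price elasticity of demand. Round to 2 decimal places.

-0.19

x = 12 − 5.84(4) + 0.0316(6990) − 3.7(24) = 12 − 23.36 + 220.884 − 88.8 = 120.724.
∂x/∂P_x = −5.84, so E_p = (−5.84)·(4/120.724) ≈ -0.19.
|E_p| < 1: demand is inelastic.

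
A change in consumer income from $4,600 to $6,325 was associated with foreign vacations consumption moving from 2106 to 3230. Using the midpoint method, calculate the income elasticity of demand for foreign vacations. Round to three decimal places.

%ΔQ = (3230 − 2106)/[(2106+3230)/2] = 1124/2668 ≈ 0.4213.
%ΔM = (6,325 − 4,600)/[(4,600+6,325)/2] = 1725/5462.5 ≈ 0.3158.
E_I = %ΔQ/%ΔM ≈ 1.334.
E_I > 1: normal good (luxury).

1.334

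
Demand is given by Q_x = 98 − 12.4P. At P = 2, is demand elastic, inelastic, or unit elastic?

inelastic

At P = 2, Q_x = 73.2.
dQ_x/dP = −12.4.
Point elasticity E = (dQ_x/dP)·(P/Q_x) = -12.4 × 2/73.2 ≈ -0.339.
|E| ≈ 0.339 < 1, so demand is inelastic.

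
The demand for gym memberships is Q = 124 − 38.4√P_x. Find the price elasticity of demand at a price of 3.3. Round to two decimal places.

At P_x = 3.3, Q = 54.2429.
dQ/dP_x = −38.4/(2√P_x) = −38.4/(2·1.8166).
Point elasticity E = (dQ/dP_x)·(P_x/Q) = -10.5693 × 3.3/54.2429 ≈ -0.64.
|E| < 1, so demand is inelastic at this price.

-0.64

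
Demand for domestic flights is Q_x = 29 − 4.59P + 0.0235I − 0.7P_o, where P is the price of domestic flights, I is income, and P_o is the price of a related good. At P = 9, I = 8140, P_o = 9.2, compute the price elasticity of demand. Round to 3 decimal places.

Q_x = 29 − 4.59(9) + 0.0235(8140) − 0.7(9.2) = 29 − 41.31 + 191.29 − 6.44 = 172.54.
∂Q_x/∂P = −4.59, so E_p = (−4.59)·(9/172.54) ≈ -0.239.
|E_p| < 1: demand is inelastic.

-0.239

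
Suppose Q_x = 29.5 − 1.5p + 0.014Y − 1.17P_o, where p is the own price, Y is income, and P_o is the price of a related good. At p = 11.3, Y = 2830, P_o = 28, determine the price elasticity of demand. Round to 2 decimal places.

First evaluate Q_x: 29.5 − 1.5(11.3) + 0.014(2830) − 1.17(28) = 29.5 − 16.95 + 39.62 − 32.76 = 19.41.
∂Q_x/∂p = −1.5, so E_p = (−1.5)·(11.3/19.41) ≈ -0.87.
|E_p| < 1: demand is inelastic.

-0.87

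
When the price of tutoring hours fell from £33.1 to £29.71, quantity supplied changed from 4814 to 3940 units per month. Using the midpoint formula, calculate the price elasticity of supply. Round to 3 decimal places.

1.850

%Δq = (3940 − 4814)/[(4814 + 3940)/2] = -874/4377 ≈ -0.1997.
%Δp = (29.71 − 33.1)/[(33.1 + 29.71)/2] = -3.39/31.405 ≈ -0.1079.
Arc elasticity E = %Δq/%Δp ≈ -0.1997/-0.1079 ≈ 1.850.
|E| > 1: supply is elastic over this range.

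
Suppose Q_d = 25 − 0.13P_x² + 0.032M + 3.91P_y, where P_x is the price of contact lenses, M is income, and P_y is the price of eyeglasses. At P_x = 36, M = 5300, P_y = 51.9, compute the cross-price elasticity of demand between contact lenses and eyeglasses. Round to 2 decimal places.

Q_d = 25 − 0.13(36)² + 0.032(5300) + 3.91(51.9) = 25 − 168.48 + 169.6 + 202.929 = 229.049.
∂Q_d/∂P_y = +3.91, so E_xy = 3.91·(51.9/229.049) ≈ 0.89.
E_xy > 0: the goods are substitutes.

0.89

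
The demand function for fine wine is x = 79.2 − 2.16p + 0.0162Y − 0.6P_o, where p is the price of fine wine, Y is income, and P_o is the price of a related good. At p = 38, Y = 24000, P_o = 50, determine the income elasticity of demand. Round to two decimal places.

Substituting, x = 79.2 − 2.16(38) + 0.0162(24000) − 0.6(50) = 79.2 − 82.08 + 388.8 − 30 = 355.92.
∂x/∂Y = +0.0162, so E_I = 0.0162·(24000/355.92) ≈ 1.09.
E_I > 1: normal good (luxury).

1.09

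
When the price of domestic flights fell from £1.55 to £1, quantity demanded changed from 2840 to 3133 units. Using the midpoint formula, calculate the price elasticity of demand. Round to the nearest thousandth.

-0.227

%Δq = (3133 − 2840)/[(2840 + 3133)/2] = 293/2986.5 ≈ 0.0981.
%ΔP = (1 − 1.55)/[(1.55 + 1)/2] = -0.55/1.275 ≈ -0.4314.
Arc elasticity E = %Δq/%ΔP ≈ 0.0981/-0.4314 ≈ -0.227.
|E| < 1: demand is inelastic over this range.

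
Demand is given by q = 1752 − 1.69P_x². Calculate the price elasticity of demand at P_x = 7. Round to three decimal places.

-0.099

At P_x = 7, q = 1669.19.
dq/dP_x = −2·1.69·P_x = −23.66.
Point elasticity E = (dq/dP_x)·(P_x/q) = -23.66 × 7/1669.19 ≈ -0.099.
|E| < 1, so demand is inelastic at this price.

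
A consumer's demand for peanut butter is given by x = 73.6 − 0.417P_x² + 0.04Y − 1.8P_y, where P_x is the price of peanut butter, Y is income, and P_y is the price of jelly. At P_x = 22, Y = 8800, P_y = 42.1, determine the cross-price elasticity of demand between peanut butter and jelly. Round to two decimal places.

-0.51

x = 73.6 − 0.417(22)² + 0.04(8800) − 1.8(42.1) = 73.6 − 201.828 + 352 − 75.78 = 147.992.
∂x/∂P_y = −1.8, so E_xy = -1.8·(42.1/147.992) ≈ -0.51.
E_xy < 0: the goods are complements.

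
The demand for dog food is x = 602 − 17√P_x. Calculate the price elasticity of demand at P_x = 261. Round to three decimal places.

-0.419

At P_x = 261, x = 327.3566.
dx/dP_x = −17/(2√P_x) = −17/(2·16.1555).
Point elasticity E = (dx/dP_x)·(P_x/x) = -0.5261 × 261/327.3566 ≈ -0.419.
|E| < 1, so demand is inelastic at this price.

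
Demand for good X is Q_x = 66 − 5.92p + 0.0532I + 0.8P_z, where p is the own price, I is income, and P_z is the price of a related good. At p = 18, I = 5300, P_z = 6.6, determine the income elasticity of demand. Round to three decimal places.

Q_x = 66 − 5.92(18) + 0.0532(5300) + 0.8(6.6) = 66 − 106.56 + 281.96 + 5.28 = 246.68.
∂Q_x/∂I = +0.0532, so E_I = 0.0532·(5300/246.68) ≈ 1.143.
E_I > 1: normal good (luxury).

1.143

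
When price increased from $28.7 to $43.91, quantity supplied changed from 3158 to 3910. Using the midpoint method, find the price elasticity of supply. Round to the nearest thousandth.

0.508

%ΔQ = (3910 − 3158)/[(3158 + 3910)/2] = 752/3534 ≈ 0.2128.
%Δp = (43.91 − 28.7)/[(28.7 + 43.91)/2] = 15.21/36.305 ≈ 0.4190.
Arc elasticity E = %ΔQ/%Δp ≈ 0.2128/0.4190 ≈ 0.508.
|E| < 1: supply is inelastic over this range.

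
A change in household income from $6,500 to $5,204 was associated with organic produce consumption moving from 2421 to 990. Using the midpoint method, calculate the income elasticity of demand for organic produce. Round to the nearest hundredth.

3.79

%ΔQ = (990 − 2421)/[(2421+990)/2] = -1431/1705.5 ≈ -0.8391.
%ΔI = (5,204 − 6,500)/[(6,500+5,204)/2] = -1296/5852 ≈ -0.2215.
E_I = %ΔQ/%ΔI ≈ 3.79.
E_I > 1: normal good (luxury).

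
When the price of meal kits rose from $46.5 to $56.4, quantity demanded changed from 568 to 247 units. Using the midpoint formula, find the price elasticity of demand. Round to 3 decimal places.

-4.094

%ΔQ = (247 − 568)/[(568 + 247)/2] = -321/407.5 ≈ -0.7877.
%ΔP = (56.4 − 46.5)/[(46.5 + 56.4)/2] = 9.9/51.45 ≈ 0.1924.
Arc elasticity E = %ΔQ/%ΔP ≈ -0.7877/0.1924 ≈ -4.094.
|E| > 1: demand is elastic over this range.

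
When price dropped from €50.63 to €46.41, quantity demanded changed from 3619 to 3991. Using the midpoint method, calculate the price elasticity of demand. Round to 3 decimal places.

-1.124

%Δq = (3991 − 3619)/[(3619 + 3991)/2] = 372/3805 ≈ 0.0978.
%ΔP = (46.41 − 50.63)/[(50.63 + 46.41)/2] = -4.22/48.52 ≈ -0.0870.
Arc elasticity E = %Δq/%ΔP ≈ 0.0978/-0.0870 ≈ -1.124.
|E| > 1: demand is elastic over this range.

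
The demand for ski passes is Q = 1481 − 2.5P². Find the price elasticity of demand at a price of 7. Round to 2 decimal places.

-0.18

At P = 7, Q = 1358.5.
dQ/dP = −2·2.5·P = −35.
Point elasticity E = (dQ/dP)·(P/Q) = -35 × 7/1358.5 ≈ -0.18.
|E| < 1, so demand is inelastic at this price.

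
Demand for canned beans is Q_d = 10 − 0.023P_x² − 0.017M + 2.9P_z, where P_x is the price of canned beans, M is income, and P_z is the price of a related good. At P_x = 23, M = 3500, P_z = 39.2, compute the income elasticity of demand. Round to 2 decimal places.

-1.14

At the given point, Q_d = 10 − 0.023(23)² − 0.017(3500) + 2.9(39.2) = 10 − 12.167 − 59.5 + 113.68 = 52.013.
∂Q_d/∂M = −0.017, so E_I = -0.017·(3500/52.013) ≈ -1.14.
E_I < 0: inferior good.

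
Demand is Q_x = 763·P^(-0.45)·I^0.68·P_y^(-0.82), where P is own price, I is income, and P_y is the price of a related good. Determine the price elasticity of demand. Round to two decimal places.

-0.45

For a Cobb–Douglas (constant-elasticity) form Q_x = A·P^α·…, the elasticity with respect to P equals the exponent α at every point.
Here the exponent on P is -0.45, so the price elasticity of demand is -0.45.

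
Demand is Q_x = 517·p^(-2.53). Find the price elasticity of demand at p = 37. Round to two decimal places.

For a Cobb–Douglas (constant-elasticity) form Q_x = A·p^α·…, the elasticity with respect to p equals the exponent α at every point.
Here the exponent on p is -2.53, so the price elasticity of demand is -2.53.

-2.53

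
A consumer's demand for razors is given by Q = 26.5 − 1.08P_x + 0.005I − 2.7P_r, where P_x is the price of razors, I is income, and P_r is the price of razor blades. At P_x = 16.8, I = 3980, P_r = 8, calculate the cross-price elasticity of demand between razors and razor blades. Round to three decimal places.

-3.245

Q = 26.5 − 1.08(16.8) + 0.005(3980) − 2.7(8) = 26.5 − 18.144 + 19.9 − 21.6 = 6.656.
∂Q/∂P_r = −2.7, so E_xy = -2.7·(8/6.656) ≈ -3.245.
E_xy < 0: the goods are complements.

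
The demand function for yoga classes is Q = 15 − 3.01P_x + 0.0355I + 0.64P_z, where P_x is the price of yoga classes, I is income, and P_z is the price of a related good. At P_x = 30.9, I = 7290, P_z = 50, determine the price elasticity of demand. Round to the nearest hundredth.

At the given point, Q = 15 − 3.01(30.9) + 0.0355(7290) + 0.64(50) = 15 − 93.009 + 258.795 + 32 = 212.786.
∂Q/∂P_x = −3.01, so E_p = (−3.01)·(30.9/212.786) ≈ -0.44.
|E_p| < 1: demand is inelastic.

-0.44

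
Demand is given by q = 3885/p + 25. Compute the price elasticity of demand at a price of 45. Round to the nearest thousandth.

-0.775

At p = 45, q = 111.3333.
dq/dp = −3885/p² = −1.9185.
Point elasticity E = (dq/dp)·(p/q) = -1.9185 × 45/111.3333 ≈ -0.775.
|E| < 1, so demand is inelastic at this price.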